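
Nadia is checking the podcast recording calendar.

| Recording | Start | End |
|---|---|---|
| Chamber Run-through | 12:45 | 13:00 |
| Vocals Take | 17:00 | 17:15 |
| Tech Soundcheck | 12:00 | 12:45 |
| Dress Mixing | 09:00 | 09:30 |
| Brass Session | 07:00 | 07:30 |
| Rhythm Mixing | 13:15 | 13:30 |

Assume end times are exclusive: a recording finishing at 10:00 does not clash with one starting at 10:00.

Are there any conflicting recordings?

Check each pair: they overlap iff neither finishes before the other starts.
Sorted by start: Brass Session, Dress Mixing, Tech Soundcheck, Chamber Run-through, Rhythm Mixing, Vocals Take.
Dress Mixing starts after Brass Session ends, so Brass Session has no further overlaps.
Tech Soundcheck starts after Dress Mixing ends, so Dress Mixing has no further overlaps.
Chamber Run-through starts exactly when Tech Soundcheck ends (back-to-back, no overlap), so Tech Soundcheck has no further overlaps.
Rhythm Mixing starts after Chamber Run-through ends, so Chamber Run-through has no further overlaps.
Vocals Take starts after Rhythm Mixing ends.
Every pair is clear; the schedule has no overlaps.

No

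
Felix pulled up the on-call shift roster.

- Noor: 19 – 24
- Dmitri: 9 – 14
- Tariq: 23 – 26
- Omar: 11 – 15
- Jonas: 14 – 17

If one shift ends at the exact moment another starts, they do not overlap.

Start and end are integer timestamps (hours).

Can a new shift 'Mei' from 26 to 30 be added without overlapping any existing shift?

Yes — the slot is free

Dmitri: ends 14 at or before Mei starts 26 → clear.
Omar: ends 15 at or before Mei starts 26 → clear.
Jonas: ends 17 at or before Mei starts 26 → clear.
Noor: ends 24 at or before Mei starts 26 → clear.
Tariq: ends 26 at or before Mei starts 26 → clear.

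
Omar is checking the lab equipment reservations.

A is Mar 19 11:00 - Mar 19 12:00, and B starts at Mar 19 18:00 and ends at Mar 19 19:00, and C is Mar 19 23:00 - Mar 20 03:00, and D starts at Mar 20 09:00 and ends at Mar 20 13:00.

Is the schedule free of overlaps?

Yes

Check each pair: they overlap iff neither finishes before the other starts.
Sorted by start: A, B, C, D.
B starts after A ends, so nothing later overlaps A either.
C starts after B ends, so nothing later overlaps B either.
D starts after C ends.
Every pair is clear; the schedule has no overlaps.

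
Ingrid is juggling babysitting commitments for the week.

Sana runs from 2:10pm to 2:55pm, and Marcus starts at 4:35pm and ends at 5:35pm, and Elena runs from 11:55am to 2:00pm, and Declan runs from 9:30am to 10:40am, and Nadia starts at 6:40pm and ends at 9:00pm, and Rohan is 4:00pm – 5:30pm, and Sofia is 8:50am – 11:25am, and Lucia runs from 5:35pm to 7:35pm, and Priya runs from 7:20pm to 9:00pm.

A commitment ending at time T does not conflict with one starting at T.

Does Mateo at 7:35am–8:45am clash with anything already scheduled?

No — it doesn't clash with anything

Sofia: starts 8:50am at or after Mateo ends 8:45am → clear.
Declan: starts 9:30am at or after Mateo ends 8:45am → clear.
Elena: starts 11:55am at or after Mateo ends 8:45am → clear.
Sana: starts 2:10pm at or after Mateo ends 8:45am → clear.
Rohan: starts 4:00pm at or after Mateo ends 8:45am → clear.
Marcus: starts 4:35pm at or after Mateo ends 8:45am → clear.
Lucia: starts 5:35pm at or after Mateo ends 8:45am → clear.
Nadia: starts 6:40pm at or after Mateo ends 8:45am → clear.
Priya: starts 7:20pm at or after Mateo ends 8:45am → clear.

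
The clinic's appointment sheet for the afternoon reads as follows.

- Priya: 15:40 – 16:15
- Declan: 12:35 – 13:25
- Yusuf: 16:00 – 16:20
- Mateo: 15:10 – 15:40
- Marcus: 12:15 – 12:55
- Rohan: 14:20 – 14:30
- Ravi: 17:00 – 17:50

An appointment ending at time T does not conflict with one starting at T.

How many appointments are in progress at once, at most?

Walk through starts and ends in time order (an end at T is processed before a start at T):
12:15 start Marcus → 1
12:35 start Declan → 2
12:55 end Marcus → 1
13:25 end Declan → 0
14:20 start Rohan → 1
14:30 end Rohan → 0
15:10 start Mateo → 1
15:40 end Mateo → 0
15:40 start Priya → 1
16:00 start Yusuf → 2
16:15 end Priya → 1
16:20 end Yusuf → 0
17:00 start Ravi → 1
17:50 end Ravi → 0
Peak is 2, at 12:35 (Declan, Marcus).

2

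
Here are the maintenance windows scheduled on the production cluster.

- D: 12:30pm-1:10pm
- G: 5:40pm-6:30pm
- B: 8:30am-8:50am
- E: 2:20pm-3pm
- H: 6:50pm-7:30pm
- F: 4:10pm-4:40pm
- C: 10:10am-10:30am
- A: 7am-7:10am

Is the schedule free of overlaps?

Two intervals overlap when each starts before the other ends.
Sorted by start: A, B, C, D, E, F, G, H.
B starts after A ends — done with A.
C starts after B ends — done with B.
D starts after C ends — done with C.
E starts after D ends — done with D.
F starts after E ends — done with E.
G starts after F ends — done with F.
H starts after G ends.
Every pair is clear; the schedule has no overlaps.

Yes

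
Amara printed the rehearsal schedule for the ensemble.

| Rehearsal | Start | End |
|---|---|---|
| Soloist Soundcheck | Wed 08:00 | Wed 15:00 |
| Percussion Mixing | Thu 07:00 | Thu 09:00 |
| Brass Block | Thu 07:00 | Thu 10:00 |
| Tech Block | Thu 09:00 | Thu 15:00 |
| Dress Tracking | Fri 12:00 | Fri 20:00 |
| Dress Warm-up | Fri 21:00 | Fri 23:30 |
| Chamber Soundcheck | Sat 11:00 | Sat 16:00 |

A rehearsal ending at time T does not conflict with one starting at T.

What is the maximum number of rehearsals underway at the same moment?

Sort all start/end points and keep a running count:
Wed 08:00 start Soloist Soundcheck → 1
Wed 15:00 end Soloist Soundcheck → 0
Thu 07:00 start Brass Block → 1
Thu 07:00 start Percussion Mixing → 2
Thu 09:00 end Percussion Mixing → 1
Thu 09:00 start Tech Block → 2
Thu 10:00 end Brass Block → 1
Thu 15:00 end Tech Block → 0
Fri 12:00 start Dress Tracking → 1
Fri 20:00 end Dress Tracking → 0
Fri 21:00 start Dress Warm-up → 1
Fri 23:30 end Dress Warm-up → 0
Sat 11:00 start Chamber Soundcheck → 1
Sat 16:00 end Chamber Soundcheck → 0
Peak is 2, at Thu 07:00 (Brass Block, Percussion Mixing).

2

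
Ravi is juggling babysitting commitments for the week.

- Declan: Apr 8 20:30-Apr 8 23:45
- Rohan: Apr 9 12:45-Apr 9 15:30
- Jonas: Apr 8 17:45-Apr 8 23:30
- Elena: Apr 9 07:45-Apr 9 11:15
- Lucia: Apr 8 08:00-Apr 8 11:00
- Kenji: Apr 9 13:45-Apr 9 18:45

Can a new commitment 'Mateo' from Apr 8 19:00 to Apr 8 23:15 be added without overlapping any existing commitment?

No — it overlaps Declan, Jonas

Lucia: ends Apr 8 11:00 at or before Mateo starts Apr 8 19:00 → clear.
Jonas: starts Apr 8 17:45 before Mateo ends Apr 8 23:15, and ends Apr 8 23:30 after Mateo starts Apr 8 19:00 → overlap.
Declan: starts Apr 8 20:30 before Mateo ends Apr 8 23:15, and ends Apr 8 23:45 after Mateo starts Apr 8 19:00 → overlap.
Elena: starts Apr 9 07:45 at or after Mateo ends Apr 8 23:15 → clear.
Rohan: starts Apr 9 12:45 at or after Mateo ends Apr 8 23:15 → clear.
Kenji: starts Apr 9 13:45 at or after Mateo ends Apr 8 23:15 → clear.
Mateo overlaps Jonas, Declan.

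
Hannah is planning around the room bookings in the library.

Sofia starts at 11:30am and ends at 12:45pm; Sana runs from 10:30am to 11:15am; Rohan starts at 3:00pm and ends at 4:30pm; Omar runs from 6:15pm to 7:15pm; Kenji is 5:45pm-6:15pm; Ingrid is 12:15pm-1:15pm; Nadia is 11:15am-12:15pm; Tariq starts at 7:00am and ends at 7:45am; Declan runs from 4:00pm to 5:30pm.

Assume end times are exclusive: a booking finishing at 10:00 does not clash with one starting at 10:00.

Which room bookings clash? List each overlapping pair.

Declan & Rohan, Ingrid & Sofia, Nadia & Sofia

Sorted by start: Tariq, Sana, Nadia, Sofia, Ingrid, Rohan, Declan, Kenji, Omar.
Sana starts after Tariq ends, so nothing later overlaps Tariq either.
Nadia starts exactly when Sana ends (back-to-back, no overlap), so nothing later overlaps Sana either.
Sofia starts before Nadia ends → Nadia and Sofia overlap.
Ingrid starts exactly when Nadia ends (back-to-back, no overlap), so nothing later overlaps Nadia either.
Ingrid starts before Sofia ends → Sofia and Ingrid overlap.
Rohan starts after Sofia ends, so nothing later overlaps Sofia either.
Rohan starts after Ingrid ends, so nothing later overlaps Ingrid either.
Declan starts before Rohan ends → Rohan and Declan overlap.
Kenji starts after Rohan ends, so nothing later overlaps Rohan either.
Kenji starts after Declan ends, so nothing later overlaps Declan either.
Omar starts exactly when Kenji ends (back-to-back, no overlap).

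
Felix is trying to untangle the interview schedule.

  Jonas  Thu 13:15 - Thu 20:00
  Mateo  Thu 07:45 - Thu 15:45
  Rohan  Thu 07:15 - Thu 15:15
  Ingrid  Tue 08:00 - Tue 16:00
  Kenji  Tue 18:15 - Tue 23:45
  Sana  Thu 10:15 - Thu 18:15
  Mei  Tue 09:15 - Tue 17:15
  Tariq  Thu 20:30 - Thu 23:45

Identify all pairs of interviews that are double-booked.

Ingrid & Mei, Jonas & Mateo, Jonas & Rohan, Jonas & Sana, Mateo & Rohan, Mateo & Sana, Rohan & Sana

Sorted by start: Ingrid, Mei, Kenji, Rohan, Mateo, Sana, Jonas, Tariq.
Mei starts before Ingrid ends → Ingrid and Mei overlap.
Kenji starts after Ingrid ends; Ingrid is clear from here.
Kenji starts after Mei ends; Mei is clear from here.
Rohan starts after Kenji ends; Kenji is clear from here.
Mateo starts before Rohan ends → Rohan and Mateo overlap.
Sana starts before Rohan ends → Rohan and Sana overlap.
Jonas starts before Rohan ends → Rohan and Jonas overlap.
Tariq starts after Rohan ends.
Sana starts before Mateo ends → Mateo and Sana overlap.
Jonas starts before Mateo ends → Mateo and Jonas overlap.
Tariq starts after Mateo ends.
Jonas starts before Sana ends → Sana and Jonas overlap.
Tariq starts after Sana ends.
Tariq starts after Jonas ends.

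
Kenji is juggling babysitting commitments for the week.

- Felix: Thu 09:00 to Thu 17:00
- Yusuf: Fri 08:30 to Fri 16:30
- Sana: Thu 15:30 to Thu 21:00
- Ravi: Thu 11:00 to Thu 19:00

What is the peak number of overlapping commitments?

3

Sort all start/end points and keep a running count:
Thu 09:00 start Felix → 1
Thu 11:00 start Ravi → 2
Thu 15:30 start Sana → 3
Thu 17:00 end Felix → 2
Thu 19:00 end Ravi → 1
Thu 21:00 end Sana → 0
Fri 08:30 start Yusuf → 1
Fri 16:30 end Yusuf → 0
Peak is 3, at Thu 15:30 (Felix, Ravi, Sana).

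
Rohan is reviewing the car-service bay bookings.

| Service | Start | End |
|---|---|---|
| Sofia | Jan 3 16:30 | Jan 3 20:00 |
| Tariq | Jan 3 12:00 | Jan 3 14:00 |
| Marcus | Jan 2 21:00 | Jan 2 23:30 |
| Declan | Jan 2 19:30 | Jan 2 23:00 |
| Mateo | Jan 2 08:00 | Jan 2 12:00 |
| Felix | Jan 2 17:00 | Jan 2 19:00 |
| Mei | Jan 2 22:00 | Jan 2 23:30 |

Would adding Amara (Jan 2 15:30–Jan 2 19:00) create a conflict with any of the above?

Yes — it overlaps Felix

Mateo: ends Jan 2 12:00 at or before Amara starts Jan 2 15:30 → clear.
Felix: starts Jan 2 17:00 before Amara ends Jan 2 19:00, and ends Jan 2 19:00 after Amara starts Jan 2 15:30 → overlap.
Declan: starts Jan 2 19:30 at or after Amara ends Jan 2 19:00 → clear.
Marcus: starts Jan 2 21:00 at or after Amara ends Jan 2 19:00 → clear.
Mei: starts Jan 2 22:00 at or after Amara ends Jan 2 19:00 → clear.
Tariq: starts Jan 3 12:00 at or after Amara ends Jan 2 19:00 → clear.
Sofia: starts Jan 3 16:30 at or after Amara ends Jan 2 19:00 → clear.
Amara overlaps Felix.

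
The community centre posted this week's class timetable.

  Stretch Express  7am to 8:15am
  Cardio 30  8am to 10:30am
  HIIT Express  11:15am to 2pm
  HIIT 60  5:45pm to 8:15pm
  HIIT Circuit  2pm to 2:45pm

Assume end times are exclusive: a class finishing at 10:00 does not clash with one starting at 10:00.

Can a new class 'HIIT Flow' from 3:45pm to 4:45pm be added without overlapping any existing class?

Yes — the slot is free

Stretch Express: ends 8:15am at or before HIIT Flow starts 3:45pm → clear.
Cardio 30: ends 10:30am at or before HIIT Flow starts 3:45pm → clear.
HIIT Express: ends 2pm at or before HIIT Flow starts 3:45pm → clear.
HIIT Circuit: ends 2:45pm at or before HIIT Flow starts 3:45pm → clear.
HIIT 60: starts 5:45pm at or after HIIT Flow ends 4:45pm → clear.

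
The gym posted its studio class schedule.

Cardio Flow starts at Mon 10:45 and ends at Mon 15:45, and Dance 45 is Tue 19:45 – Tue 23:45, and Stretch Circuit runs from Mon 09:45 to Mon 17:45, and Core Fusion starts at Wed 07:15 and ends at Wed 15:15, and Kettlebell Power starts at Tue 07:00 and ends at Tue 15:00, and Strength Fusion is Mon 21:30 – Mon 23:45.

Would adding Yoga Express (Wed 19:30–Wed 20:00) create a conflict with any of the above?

No — it doesn't clash with anything

Stretch Circuit: ends Mon 17:45 at or before Yoga Express starts Wed 19:30 → clear.
Cardio Flow: ends Mon 15:45 at or before Yoga Express starts Wed 19:30 → clear.
Strength Fusion: ends Mon 23:45 at or before Yoga Express starts Wed 19:30 → clear.
Kettlebell Power: ends Tue 15:00 at or before Yoga Express starts Wed 19:30 → clear.
Dance 45: ends Tue 23:45 at or before Yoga Express starts Wed 19:30 → clear.
Core Fusion: ends Wed 15:15 at or before Yoga Express starts Wed 19:30 → clear.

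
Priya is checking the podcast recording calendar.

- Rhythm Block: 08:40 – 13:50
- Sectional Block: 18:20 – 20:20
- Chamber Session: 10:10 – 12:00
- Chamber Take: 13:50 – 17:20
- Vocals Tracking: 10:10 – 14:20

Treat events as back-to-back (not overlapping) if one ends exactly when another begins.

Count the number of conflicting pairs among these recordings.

4

Sorted by start: Rhythm Block, Vocals Tracking, Chamber Session, Chamber Take, Sectional Block.
Vocals Tracking starts before Rhythm Block ends → Rhythm Block and Vocals Tracking overlap.
Chamber Session starts before Rhythm Block ends → Rhythm Block and Chamber Session overlap.
Chamber Take starts exactly when Rhythm Block ends (back-to-back, no overlap), so Rhythm Block has no further overlaps.
Chamber Session starts before Vocals Tracking ends → Vocals Tracking and Chamber Session overlap.
Chamber Take starts before Vocals Tracking ends → Vocals Tracking and Chamber Take overlap.
Sectional Block starts after Vocals Tracking ends.
Chamber Take starts after Chamber Session ends, so Chamber Session has no further overlaps.
Sectional Block starts after Chamber Take ends.
Overlapping pairs: Chamber Session & Rhythm Block, Chamber Session & Vocals Tracking, Chamber Take & Vocals Tracking, Rhythm Block & Vocals Tracking — 4 in total.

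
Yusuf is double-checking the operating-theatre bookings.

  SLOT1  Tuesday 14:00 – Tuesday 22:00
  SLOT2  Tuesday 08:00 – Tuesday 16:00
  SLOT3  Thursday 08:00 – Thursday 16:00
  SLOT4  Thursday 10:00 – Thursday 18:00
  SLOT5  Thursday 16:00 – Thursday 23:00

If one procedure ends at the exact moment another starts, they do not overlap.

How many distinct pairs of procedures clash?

Sorted by start: SLOT2, SLOT1, SLOT3, SLOT4, SLOT5.
SLOT1 starts before SLOT2 ends → SLOT2 and SLOT1 overlap.
SLOT3 starts after SLOT2 ends — done with SLOT2.
SLOT3 starts after SLOT1 ends — done with SLOT1.
SLOT4 starts before SLOT3 ends → SLOT3 and SLOT4 overlap.
SLOT5 starts exactly when SLOT3 ends (back-to-back, no overlap).
SLOT5 starts before SLOT4 ends → SLOT4 and SLOT5 overlap.
Overlapping pairs: SLOT1 & SLOT2, SLOT3 & SLOT4, SLOT4 & SLOT5 — 3 in total.

3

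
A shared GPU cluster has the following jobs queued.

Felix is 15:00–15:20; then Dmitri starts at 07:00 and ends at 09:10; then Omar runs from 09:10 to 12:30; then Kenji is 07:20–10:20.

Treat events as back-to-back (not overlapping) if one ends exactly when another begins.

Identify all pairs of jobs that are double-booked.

Dmitri & Kenji, Kenji & Omar

Sorted by start: Dmitri, Kenji, Omar, Felix.
Kenji starts before Dmitri ends → Dmitri and Kenji overlap.
Omar starts exactly when Dmitri ends (back-to-back, no overlap) — done with Dmitri.
Omar starts before Kenji ends → Kenji and Omar overlap.
Felix starts after Kenji ends.
Felix starts after Omar ends.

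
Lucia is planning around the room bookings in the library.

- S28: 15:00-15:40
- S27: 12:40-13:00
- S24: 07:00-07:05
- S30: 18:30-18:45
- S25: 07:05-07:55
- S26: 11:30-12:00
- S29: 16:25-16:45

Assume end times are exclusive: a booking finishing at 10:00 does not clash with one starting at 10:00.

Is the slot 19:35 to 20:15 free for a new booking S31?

Yes — the slot is free

S24: ends 07:05 at or before S31 starts 19:35 → clear.
S25: ends 07:55 at or before S31 starts 19:35 → clear.
S26: ends 12:00 at or before S31 starts 19:35 → clear.
S27: ends 13:00 at or before S31 starts 19:35 → clear.
S28: ends 15:40 at or before S31 starts 19:35 → clear.
S29: ends 16:45 at or before S31 starts 19:35 → clear.
S30: ends 18:45 at or before S31 starts 19:35 → clear.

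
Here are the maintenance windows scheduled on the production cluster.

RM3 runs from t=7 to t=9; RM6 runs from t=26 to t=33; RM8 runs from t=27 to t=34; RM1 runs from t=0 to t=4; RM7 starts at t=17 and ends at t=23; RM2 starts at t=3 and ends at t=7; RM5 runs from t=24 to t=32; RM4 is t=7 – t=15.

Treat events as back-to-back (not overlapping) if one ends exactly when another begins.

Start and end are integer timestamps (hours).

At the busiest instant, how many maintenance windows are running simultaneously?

Walk through starts and ends in time order (an end at T is processed before a start at T):
t=0 start RM1 → 1
t=3 start RM2 → 2
t=4 end RM1 → 1
t=7 end RM2 → 0
t=7 start RM3 → 1
t=7 start RM4 → 2
t=9 end RM3 → 1
t=15 end RM4 → 0
t=17 start RM7 → 1
t=23 end RM7 → 0
t=24 start RM5 → 1
t=26 start RM6 → 2
t=27 start RM8 → 3
t=32 end RM5 → 2
t=33 end RM6 → 1
t=34 end RM8 → 0
Peak is 3, at t=27 (RM5, RM6, RM8).

3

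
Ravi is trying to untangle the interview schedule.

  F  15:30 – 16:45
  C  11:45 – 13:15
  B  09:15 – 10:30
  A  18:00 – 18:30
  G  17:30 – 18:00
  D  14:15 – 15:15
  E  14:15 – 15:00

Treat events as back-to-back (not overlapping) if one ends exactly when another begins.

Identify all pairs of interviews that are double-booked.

D & E

Two intervals overlap when each starts before the other ends.
Sorted by start: B, C, D, E, F, G, A.
C starts after B ends — done with B.
D starts after C ends — done with C.
E starts before D ends → D and E overlap.
F starts after D ends — done with D.
F starts after E ends — done with E.
G starts after F ends — done with F.
A starts exactly when G ends (back-to-back, no overlap).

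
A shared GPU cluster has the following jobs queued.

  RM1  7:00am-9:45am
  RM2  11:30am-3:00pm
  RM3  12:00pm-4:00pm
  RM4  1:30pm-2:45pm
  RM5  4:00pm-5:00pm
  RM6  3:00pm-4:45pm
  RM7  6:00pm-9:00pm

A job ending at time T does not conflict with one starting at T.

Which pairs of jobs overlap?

Sorted by start: RM1, RM2, RM3, RM4, RM6, RM5, RM7.
RM2 starts after RM1 ends — done with RM1.
RM3 starts before RM2 ends → RM2 and RM3 overlap.
RM4 starts before RM2 ends → RM2 and RM4 overlap.
RM6 starts exactly when RM2 ends (back-to-back, no overlap) — done with RM2.
RM4 starts before RM3 ends → RM3 and RM4 overlap.
RM6 starts before RM3 ends → RM3 and RM6 overlap.
RM5 starts exactly when RM3 ends (back-to-back, no overlap) — done with RM3.
RM6 starts after RM4 ends — done with RM4.
RM5 starts before RM6 ends → RM6 and RM5 overlap.
RM7 starts after RM6 ends.
RM7 starts after RM5 ends.

RM2 & RM3, RM2 & RM4, RM3 & RM4, RM3 & RM6, RM5 & RM6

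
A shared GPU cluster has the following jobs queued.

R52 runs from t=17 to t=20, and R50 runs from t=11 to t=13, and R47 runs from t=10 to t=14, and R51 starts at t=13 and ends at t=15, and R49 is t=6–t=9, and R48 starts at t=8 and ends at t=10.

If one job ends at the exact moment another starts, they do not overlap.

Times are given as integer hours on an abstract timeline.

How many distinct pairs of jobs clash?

3

Check each pair: they overlap iff neither finishes before the other starts.
Sorted by start: R49, R48, R47, R50, R51, R52.
R48 starts before R49 ends → R49 and R48 overlap.
R47 starts after R49 ends; R49 is clear from here.
R47 starts exactly when R48 ends (back-to-back, no overlap); R48 is clear from here.
R50 starts before R47 ends → R47 and R50 overlap.
R51 starts before R47 ends → R47 and R51 overlap.
R52 starts after R47 ends.
R51 starts exactly when R50 ends (back-to-back, no overlap); R50 is clear from here.
R52 starts after R51 ends.
Overlapping pairs: R47 & R50, R47 & R51, R48 & R49 — 3 in total.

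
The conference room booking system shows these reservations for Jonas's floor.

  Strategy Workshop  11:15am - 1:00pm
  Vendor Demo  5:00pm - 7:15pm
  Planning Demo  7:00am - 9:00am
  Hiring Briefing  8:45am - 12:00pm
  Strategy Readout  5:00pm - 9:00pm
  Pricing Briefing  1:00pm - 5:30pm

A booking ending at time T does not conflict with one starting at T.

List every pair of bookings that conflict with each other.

Hiring Briefing & Planning Demo, Hiring Briefing & Strategy Workshop, Pricing Briefing & Strategy Readout, Pricing Briefing & Vendor Demo, Strategy Readout & Vendor Demo

Check each pair: they overlap iff neither finishes before the other starts.
Sorted by start: Planning Demo, Hiring Briefing, Strategy Workshop, Pricing Briefing, Vendor Demo, Strategy Readout.
Hiring Briefing starts before Planning Demo ends → Planning Demo and Hiring Briefing overlap.
Strategy Workshop starts after Planning Demo ends, so nothing later overlaps Planning Demo either.
Strategy Workshop starts before Hiring Briefing ends → Hiring Briefing and Strategy Workshop overlap.
Pricing Briefing starts after Hiring Briefing ends, so nothing later overlaps Hiring Briefing either.
Pricing Briefing starts exactly when Strategy Workshop ends (back-to-back, no overlap), so nothing later overlaps Strategy Workshop either.
Vendor Demo starts before Pricing Briefing ends → Pricing Briefing and Vendor Demo overlap.
Strategy Readout starts before Pricing Briefing ends → Pricing Briefing and Strategy Readout overlap.
Strategy Readout starts before Vendor Demo ends → Vendor Demo and Strategy Readout overlap.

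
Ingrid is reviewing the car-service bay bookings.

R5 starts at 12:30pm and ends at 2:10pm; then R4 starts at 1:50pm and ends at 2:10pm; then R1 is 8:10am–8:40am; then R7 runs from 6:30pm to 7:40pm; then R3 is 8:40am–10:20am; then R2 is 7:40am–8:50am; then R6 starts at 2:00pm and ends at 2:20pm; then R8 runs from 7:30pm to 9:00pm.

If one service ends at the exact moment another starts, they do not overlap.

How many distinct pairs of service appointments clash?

Sorted by start: R2, R1, R3, R5, R4, R6, R7, R8.
R1 starts before R2 ends → R2 and R1 overlap.
R3 starts before R2 ends → R2 and R3 overlap.
R5 starts after R2 ends, so nothing later overlaps R2 either.
R3 starts exactly when R1 ends (back-to-back, no overlap), so nothing later overlaps R1 either.
R5 starts after R3 ends, so nothing later overlaps R3 either.
R4 starts before R5 ends → R5 and R4 overlap.
R6 starts before R5 ends → R5 and R6 overlap.
R7 starts after R5 ends, so nothing later overlaps R5 either.
R6 starts before R4 ends → R4 and R6 overlap.
R7 starts after R4 ends, so nothing later overlaps R4 either.
R7 starts after R6 ends, so nothing later overlaps R6 either.
R8 starts before R7 ends → R7 and R8 overlap.
Overlapping pairs: R1 & R2, R2 & R3, R4 & R5, R4 & R6, R5 & R6, R7 & R8 — 6 in total.

6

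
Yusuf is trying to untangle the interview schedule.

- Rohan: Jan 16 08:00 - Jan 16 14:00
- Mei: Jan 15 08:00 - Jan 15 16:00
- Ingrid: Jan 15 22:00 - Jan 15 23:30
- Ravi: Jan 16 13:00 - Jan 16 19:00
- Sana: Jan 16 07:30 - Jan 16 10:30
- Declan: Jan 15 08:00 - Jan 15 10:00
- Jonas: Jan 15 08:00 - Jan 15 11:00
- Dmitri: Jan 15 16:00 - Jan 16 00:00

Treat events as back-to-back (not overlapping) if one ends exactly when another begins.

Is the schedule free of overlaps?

Sorted by start: Jonas, Declan, Mei, Dmitri, Ingrid, Sana, Rohan, Ravi.
Declan starts before Jonas ends → Jonas and Declan overlap.
That's a conflict, so the schedule is not conflict-free.

No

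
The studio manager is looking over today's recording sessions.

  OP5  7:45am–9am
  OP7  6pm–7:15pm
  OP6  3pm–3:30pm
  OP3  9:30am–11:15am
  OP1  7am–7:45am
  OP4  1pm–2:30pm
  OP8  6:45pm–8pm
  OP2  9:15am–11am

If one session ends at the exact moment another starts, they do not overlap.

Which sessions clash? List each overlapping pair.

Check each pair: they overlap iff neither finishes before the other starts.
Sorted by start: OP1, OP5, OP2, OP3, OP4, OP6, OP7, OP8.
OP5 starts exactly when OP1 ends (back-to-back, no overlap), so OP1 has no further overlaps.
OP2 starts after OP5 ends, so OP5 has no further overlaps.
OP3 starts before OP2 ends → OP2 and OP3 overlap.
OP4 starts after OP2 ends, so OP2 has no further overlaps.
OP4 starts after OP3 ends, so OP3 has no further overlaps.
OP6 starts after OP4 ends, so OP4 has no further overlaps.
OP7 starts after OP6 ends, so OP6 has no further overlaps.
OP8 starts before OP7 ends → OP7 and OP8 overlap.

OP2 & OP3, OP7 & OP8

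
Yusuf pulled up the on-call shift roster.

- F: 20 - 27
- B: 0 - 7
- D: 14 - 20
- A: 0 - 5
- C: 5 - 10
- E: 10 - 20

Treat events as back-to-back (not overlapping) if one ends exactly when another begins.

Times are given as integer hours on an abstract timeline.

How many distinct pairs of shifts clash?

3

Sorted by start: A, B, C, E, D, F.
B starts before A ends → A and B overlap.
C starts exactly when A ends (back-to-back, no overlap), so nothing later overlaps A either.
C starts before B ends → B and C overlap.
E starts after B ends, so nothing later overlaps B either.
E starts exactly when C ends (back-to-back, no overlap), so nothing later overlaps C either.
D starts before E ends → E and D overlap.
F starts exactly when E ends (back-to-back, no overlap).
F starts exactly when D ends (back-to-back, no overlap).
Overlapping pairs: A & B, B & C, D & E — 3 in total.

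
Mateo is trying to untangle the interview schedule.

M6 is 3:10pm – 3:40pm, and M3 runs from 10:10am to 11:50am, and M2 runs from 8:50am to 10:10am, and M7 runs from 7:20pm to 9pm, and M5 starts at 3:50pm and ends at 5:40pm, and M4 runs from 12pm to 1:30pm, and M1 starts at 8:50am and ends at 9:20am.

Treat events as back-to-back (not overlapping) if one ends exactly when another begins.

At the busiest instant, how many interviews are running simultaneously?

2

Sort all start/end points and keep a running count:
8:50am start M1 → 1
8:50am start M2 → 2
9:20am end M1 → 1
10:10am end M2 → 0
10:10am start M3 → 1
11:50am end M3 → 0
12pm start M4 → 1
1:30pm end M4 → 0
3:10pm start M6 → 1
3:40pm end M6 → 0
3:50pm start M5 → 1
5:40pm end M5 → 0
7:20pm start M7 → 1
9pm end M7 → 0
Peak is 2, at 8:50am (M1, M2).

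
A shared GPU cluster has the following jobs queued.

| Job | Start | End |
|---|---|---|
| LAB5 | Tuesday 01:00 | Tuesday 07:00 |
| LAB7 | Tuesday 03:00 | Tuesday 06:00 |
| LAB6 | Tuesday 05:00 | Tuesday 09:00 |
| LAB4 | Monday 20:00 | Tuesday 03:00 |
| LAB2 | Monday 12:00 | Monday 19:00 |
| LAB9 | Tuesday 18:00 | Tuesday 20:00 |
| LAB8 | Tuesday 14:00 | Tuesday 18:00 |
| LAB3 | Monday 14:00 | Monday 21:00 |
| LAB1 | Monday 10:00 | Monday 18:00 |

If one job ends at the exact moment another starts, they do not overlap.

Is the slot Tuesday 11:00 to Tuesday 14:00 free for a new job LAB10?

Yes — the slot is free

LAB1: ends Monday 18:00 at or before LAB10 starts Tuesday 11:00 → clear.
LAB2: ends Monday 19:00 at or before LAB10 starts Tuesday 11:00 → clear.
LAB3: ends Monday 21:00 at or before LAB10 starts Tuesday 11:00 → clear.
LAB4: ends Tuesday 03:00 at or before LAB10 starts Tuesday 11:00 → clear.
LAB5: ends Tuesday 07:00 at or before LAB10 starts Tuesday 11:00 → clear.
LAB7: ends Tuesday 06:00 at or before LAB10 starts Tuesday 11:00 → clear.
LAB6: ends Tuesday 09:00 at or before LAB10 starts Tuesday 11:00 → clear.
LAB8: starts Tuesday 14:00 at or after LAB10 ends Tuesday 14:00 → clear.
LAB9: starts Tuesday 18:00 at or after LAB10 ends Tuesday 14:00 → clear.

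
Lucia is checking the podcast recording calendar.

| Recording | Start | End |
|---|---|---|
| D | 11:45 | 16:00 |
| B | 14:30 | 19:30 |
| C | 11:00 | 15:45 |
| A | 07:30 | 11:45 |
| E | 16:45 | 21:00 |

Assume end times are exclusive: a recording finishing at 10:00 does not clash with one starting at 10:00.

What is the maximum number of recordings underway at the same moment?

Sweep the timeline, counting +1 at each start and −1 at each end (ends before starts at a tie):
07:30 start A → 1
11:00 start C → 2
11:45 end A → 1
11:45 start D → 2
14:30 start B → 3
15:45 end C → 2
16:00 end D → 1
16:45 start E → 2
19:30 end B → 1
21:00 end E → 0
Peak is 3, at 14:30 (B, C, D).

3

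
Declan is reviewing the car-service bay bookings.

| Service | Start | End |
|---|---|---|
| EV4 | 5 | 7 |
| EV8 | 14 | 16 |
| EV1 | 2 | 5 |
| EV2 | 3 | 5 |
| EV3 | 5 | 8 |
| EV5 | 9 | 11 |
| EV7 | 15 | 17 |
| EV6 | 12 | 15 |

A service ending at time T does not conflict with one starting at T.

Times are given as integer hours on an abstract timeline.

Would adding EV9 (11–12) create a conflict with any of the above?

No — it doesn't clash with anything

EV1: ends 5 at or before EV9 starts 11 → clear.
EV2: ends 5 at or before EV9 starts 11 → clear.
EV3: ends 8 at or before EV9 starts 11 → clear.
EV4: ends 7 at or before EV9 starts 11 → clear.
EV5: ends 11 at or before EV9 starts 11 → clear.
EV6: starts 12 at or after EV9 ends 12 → clear.
EV8: starts 14 at or after EV9 ends 12 → clear.
EV7: starts 15 at or after EV9 ends 12 → clear.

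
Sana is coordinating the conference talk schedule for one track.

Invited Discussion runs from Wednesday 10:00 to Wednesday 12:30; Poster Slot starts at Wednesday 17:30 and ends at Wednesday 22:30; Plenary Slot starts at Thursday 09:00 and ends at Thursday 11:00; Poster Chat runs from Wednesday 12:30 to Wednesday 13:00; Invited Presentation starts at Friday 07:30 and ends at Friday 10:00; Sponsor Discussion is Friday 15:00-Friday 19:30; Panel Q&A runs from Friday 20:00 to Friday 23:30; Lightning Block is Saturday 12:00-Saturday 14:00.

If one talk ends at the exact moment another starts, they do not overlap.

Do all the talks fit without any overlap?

Sorted by start: Invited Discussion, Poster Chat, Poster Slot, Plenary Slot, Invited Presentation, Sponsor Discussion, Panel Q&A, Lightning Block.
Poster Chat starts exactly when Invited Discussion ends (back-to-back, no overlap), so nothing later overlaps Invited Discussion either.
Poster Slot starts after Poster Chat ends, so nothing later overlaps Poster Chat either.
Plenary Slot starts after Poster Slot ends, so nothing later overlaps Poster Slot either.
Invited Presentation starts after Plenary Slot ends, so nothing later overlaps Plenary Slot either.
Sponsor Discussion starts after Invited Presentation ends, so nothing later overlaps Invited Presentation either.
Panel Q&A starts after Sponsor Discussion ends, so nothing later overlaps Sponsor Discussion either.
Lightning Block starts after Panel Q&A ends.
Every pair is clear; the schedule has no overlaps.

Yes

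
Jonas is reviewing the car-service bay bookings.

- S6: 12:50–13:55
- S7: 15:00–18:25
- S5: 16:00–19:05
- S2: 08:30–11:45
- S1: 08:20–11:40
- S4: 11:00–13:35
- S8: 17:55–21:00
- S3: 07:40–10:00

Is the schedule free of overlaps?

Sorted by start: S3, S1, S2, S4, S6, S7, S5, S8.
S1 starts before S3 ends → S3 and S1 overlap.
That's a conflict, so the schedule is not conflict-free.

No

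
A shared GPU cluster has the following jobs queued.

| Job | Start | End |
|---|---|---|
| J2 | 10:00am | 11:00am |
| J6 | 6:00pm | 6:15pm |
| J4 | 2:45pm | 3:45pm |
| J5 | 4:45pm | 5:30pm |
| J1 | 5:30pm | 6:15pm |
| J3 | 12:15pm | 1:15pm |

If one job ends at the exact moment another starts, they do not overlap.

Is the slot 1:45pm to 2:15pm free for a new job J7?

Yes — the slot is free

J2: ends 11:00am at or before J7 starts 1:45pm → clear.
J3: ends 1:15pm at or before J7 starts 1:45pm → clear.
J4: starts 2:45pm at or after J7 ends 2:15pm → clear.
J5: starts 4:45pm at or after J7 ends 2:15pm → clear.
J1: starts 5:30pm at or after J7 ends 2:15pm → clear.
J6: starts 6:00pm at or after J7 ends 2:15pm → clear.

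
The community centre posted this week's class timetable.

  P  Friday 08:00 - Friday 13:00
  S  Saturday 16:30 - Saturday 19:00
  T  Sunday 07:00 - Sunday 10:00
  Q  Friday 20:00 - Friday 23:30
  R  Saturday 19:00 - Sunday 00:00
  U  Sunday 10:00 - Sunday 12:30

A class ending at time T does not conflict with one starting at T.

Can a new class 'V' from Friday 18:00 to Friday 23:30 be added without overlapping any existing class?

P: ends Friday 13:00 at or before V starts Friday 18:00 → clear.
Q: starts Friday 20:00 before V ends Friday 23:30, and ends Friday 23:30 after V starts Friday 18:00 → overlap.
S: starts Saturday 16:30 at or after V ends Friday 23:30 → clear.
R: starts Saturday 19:00 at or after V ends Friday 23:30 → clear.
T: starts Sunday 07:00 at or after V ends Friday 23:30 → clear.
U: starts Sunday 10:00 at or after V ends Friday 23:30 → clear.
V overlaps Q.

No — it overlaps Q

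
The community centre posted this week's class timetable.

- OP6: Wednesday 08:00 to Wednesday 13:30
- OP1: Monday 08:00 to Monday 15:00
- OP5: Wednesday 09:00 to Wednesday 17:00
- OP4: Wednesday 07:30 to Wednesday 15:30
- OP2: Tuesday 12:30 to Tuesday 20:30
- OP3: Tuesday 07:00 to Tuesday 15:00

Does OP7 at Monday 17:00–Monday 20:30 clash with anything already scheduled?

No — it doesn't clash with anything

OP1: ends Monday 15:00 at or before OP7 starts Monday 17:00 → clear.
OP3: starts Tuesday 07:00 at or after OP7 ends Monday 20:30 → clear.
OP2: starts Tuesday 12:30 at or after OP7 ends Monday 20:30 → clear.
OP4: starts Wednesday 07:30 at or after OP7 ends Monday 20:30 → clear.
OP6: starts Wednesday 08:00 at or after OP7 ends Monday 20:30 → clear.
OP5: starts Wednesday 09:00 at or after OP7 ends Monday 20:30 → clear.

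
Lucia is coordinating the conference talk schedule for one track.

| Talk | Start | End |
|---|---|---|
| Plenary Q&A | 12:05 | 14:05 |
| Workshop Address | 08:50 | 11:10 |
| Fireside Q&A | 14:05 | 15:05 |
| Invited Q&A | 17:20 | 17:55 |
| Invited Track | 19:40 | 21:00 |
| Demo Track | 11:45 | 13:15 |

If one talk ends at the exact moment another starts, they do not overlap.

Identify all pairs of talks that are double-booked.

Demo Track & Plenary Q&A

Sorted by start: Workshop Address, Demo Track, Plenary Q&A, Fireside Q&A, Invited Q&A, Invited Track.
Demo Track starts after Workshop Address ends, so Workshop Address has no further overlaps.
Plenary Q&A starts before Demo Track ends → Demo Track and Plenary Q&A overlap.
Fireside Q&A starts after Demo Track ends, so Demo Track has no further overlaps.
Fireside Q&A starts exactly when Plenary Q&A ends (back-to-back, no overlap), so Plenary Q&A has no further overlaps.
Invited Q&A starts after Fireside Q&A ends, so Fireside Q&A has no further overlaps.
Invited Track starts after Invited Q&A ends.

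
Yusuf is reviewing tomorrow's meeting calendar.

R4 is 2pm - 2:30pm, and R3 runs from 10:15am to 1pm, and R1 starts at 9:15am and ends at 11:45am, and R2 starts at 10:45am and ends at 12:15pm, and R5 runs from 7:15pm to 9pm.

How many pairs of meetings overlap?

3

Sorted by start: R1, R3, R2, R4, R5.
R3 starts before R1 ends → R1 and R3 overlap.
R2 starts before R1 ends → R1 and R2 overlap.
R4 starts after R1 ends — done with R1.
R2 starts before R3 ends → R3 and R2 overlap.
R4 starts after R3 ends — done with R3.
R4 starts after R2 ends — done with R2.
R5 starts after R4 ends.
Overlapping pairs: R1 & R2, R1 & R3, R2 & R3 — 3 in total.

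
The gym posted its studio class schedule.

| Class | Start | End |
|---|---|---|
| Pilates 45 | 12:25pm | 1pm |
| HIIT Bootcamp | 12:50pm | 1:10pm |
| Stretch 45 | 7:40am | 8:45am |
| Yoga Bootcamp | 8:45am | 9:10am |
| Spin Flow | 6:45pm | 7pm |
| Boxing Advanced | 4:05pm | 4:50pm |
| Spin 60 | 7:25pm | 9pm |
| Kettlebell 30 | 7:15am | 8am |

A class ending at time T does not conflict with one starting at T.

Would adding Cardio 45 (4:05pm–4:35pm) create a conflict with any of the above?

Yes — it overlaps Boxing Advanced

Kettlebell 30: ends 8am at or before Cardio 45 starts 4:05pm → clear.
Stretch 45: ends 8:45am at or before Cardio 45 starts 4:05pm → clear.
Yoga Bootcamp: ends 9:10am at or before Cardio 45 starts 4:05pm → clear.
Pilates 45: ends 1pm at or before Cardio 45 starts 4:05pm → clear.
HIIT Bootcamp: ends 1:10pm at or before Cardio 45 starts 4:05pm → clear.
Boxing Advanced: starts 4:05pm before Cardio 45 ends 4:35pm, and ends 4:50pm after Cardio 45 starts 4:05pm → overlap.
Spin Flow: starts 6:45pm at or after Cardio 45 ends 4:35pm → clear.
Spin 60: starts 7:25pm at or after Cardio 45 ends 4:35pm → clear.
Cardio 45 overlaps Boxing Advanced.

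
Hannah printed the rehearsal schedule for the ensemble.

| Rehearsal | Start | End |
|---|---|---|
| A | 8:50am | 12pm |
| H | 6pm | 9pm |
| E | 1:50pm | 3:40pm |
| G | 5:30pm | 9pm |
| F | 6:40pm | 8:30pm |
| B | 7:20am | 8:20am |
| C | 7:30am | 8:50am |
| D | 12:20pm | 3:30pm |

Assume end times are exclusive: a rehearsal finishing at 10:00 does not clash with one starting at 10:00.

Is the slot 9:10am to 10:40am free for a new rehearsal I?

No — it overlaps A

B: ends 8:20am at or before I starts 9:10am → clear.
C: ends 8:50am at or before I starts 9:10am → clear.
A: starts 8:50am before I ends 10:40am, and ends 12pm after I starts 9:10am → overlap.
D: starts 12:20pm at or after I ends 10:40am → clear.
E: starts 1:50pm at or after I ends 10:40am → clear.
G: starts 5:30pm at or after I ends 10:40am → clear.
H: starts 6pm at or after I ends 10:40am → clear.
F: starts 6:40pm at or after I ends 10:40am → clear.
I overlaps A.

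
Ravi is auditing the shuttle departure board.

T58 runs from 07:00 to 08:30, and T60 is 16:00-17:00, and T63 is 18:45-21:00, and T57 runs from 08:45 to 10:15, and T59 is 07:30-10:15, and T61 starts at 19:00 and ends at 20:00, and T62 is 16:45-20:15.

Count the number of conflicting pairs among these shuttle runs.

6

Sorted by start: T58, T59, T57, T60, T62, T63, T61.
T59 starts before T58 ends → T58 and T59 overlap.
T57 starts after T58 ends — done with T58.
T57 starts before T59 ends → T59 and T57 overlap.
T60 starts after T59 ends — done with T59.
T60 starts after T57 ends — done with T57.
T62 starts before T60 ends → T60 and T62 overlap.
T63 starts after T60 ends — done with T60.
T63 starts before T62 ends → T62 and T63 overlap.
T61 starts before T62 ends → T62 and T61 overlap.
T61 starts before T63 ends → T63 and T61 overlap.
Overlapping pairs: T57 & T59, T58 & T59, T60 & T62, T61 & T62, T61 & T63, T62 & T63 — 6 in total.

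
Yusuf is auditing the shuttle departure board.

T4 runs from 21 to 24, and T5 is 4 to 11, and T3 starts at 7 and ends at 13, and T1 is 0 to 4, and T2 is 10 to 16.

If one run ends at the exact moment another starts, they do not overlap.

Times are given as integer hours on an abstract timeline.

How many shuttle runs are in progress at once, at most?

3

Sweep the timeline, counting +1 at each start and −1 at each end (ends before starts at a tie):
0 start T1 → 1
4 end T1 → 0
4 start T5 → 1
7 start T3 → 2
10 start T2 → 3
11 end T5 → 2
13 end T3 → 1
16 end T2 → 0
21 start T4 → 1
24 end T4 → 0
Peak is 3, at 10 (T2, T3, T5).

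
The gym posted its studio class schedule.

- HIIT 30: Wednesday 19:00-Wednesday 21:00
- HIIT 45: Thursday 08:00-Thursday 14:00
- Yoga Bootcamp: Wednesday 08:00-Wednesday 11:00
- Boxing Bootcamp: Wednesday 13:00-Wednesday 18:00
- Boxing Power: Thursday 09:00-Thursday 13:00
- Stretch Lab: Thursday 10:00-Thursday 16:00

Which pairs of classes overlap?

Boxing Power & HIIT 45, Boxing Power & Stretch Lab, HIIT 45 & Stretch Lab

Sorted by start: Yoga Bootcamp, Boxing Bootcamp, HIIT 30, HIIT 45, Boxing Power, Stretch Lab.
Boxing Bootcamp starts after Yoga Bootcamp ends; Yoga Bootcamp is clear from here.
HIIT 30 starts after Boxing Bootcamp ends; Boxing Bootcamp is clear from here.
HIIT 45 starts after HIIT 30 ends; HIIT 30 is clear from here.
Boxing Power starts before HIIT 45 ends → HIIT 45 and Boxing Power overlap.
Stretch Lab starts before HIIT 45 ends → HIIT 45 and Stretch Lab overlap.
Stretch Lab starts before Boxing Power ends → Boxing Power and Stretch Lab overlap.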